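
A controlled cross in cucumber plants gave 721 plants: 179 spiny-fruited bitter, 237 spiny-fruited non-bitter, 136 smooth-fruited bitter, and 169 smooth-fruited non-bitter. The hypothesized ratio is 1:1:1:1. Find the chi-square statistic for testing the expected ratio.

The 1:1:1:1 ratio has 4 parts, so with N = 721 the expected counts are:
  spiny-fruited bitter: 721 × 1/4 = 180.25
  spiny-fruited non-bitter: 721 × 1/4 = 180.25
  smooth-fruited bitter: 721 × 1/4 = 180.25
  smooth-fruited non-bitter: 721 × 1/4 = 180.25
χ² = Σ (O − E)² / E
  spiny-fruited bitter: (179 − 180.25)² / 180.25 = 0.0087
  spiny-fruited non-bitter: (237 − 180.25)² / 180.25 = 17.8672
  smooth-fruited bitter: (136 − 180.25)² / 180.25 = 10.8630
  smooth-fruited non-bitter: (169 − 180.25)² / 180.25 = 0.7021
χ² = 0.0087 + 17.8672 + 10.8630 + 0.7021 = 29.441

29.441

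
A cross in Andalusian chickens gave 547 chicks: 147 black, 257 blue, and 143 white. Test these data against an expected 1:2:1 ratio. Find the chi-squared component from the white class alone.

Expected counts for N = 547 under a 1:2:1 ratio (total parts = 4):
  black: 547 × 1/4 = 136.75
  blue: 547 × 2/4 = 273.5
  white: 547 × 1/4 = 136.75
Contribution of white: (143 − 136.75)² / 136.75 = 0.2856

0.286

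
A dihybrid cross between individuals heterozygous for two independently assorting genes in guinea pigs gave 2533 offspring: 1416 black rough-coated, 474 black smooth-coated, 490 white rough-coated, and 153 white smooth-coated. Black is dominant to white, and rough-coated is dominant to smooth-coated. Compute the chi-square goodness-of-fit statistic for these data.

0.712

A dihybrid F₂ with independent assortment and complete dominance at both loci gives a 9:3:3:1 phenotypic ratio.
Expected counts for N = 2533 under a 9:3:3:1 ratio (total parts = 16):
  black rough-coated: 2533 × 9/16 = 1424.8125
  black smooth-coated: 2533 × 3/16 = 474.9375
  white rough-coated: 2533 × 3/16 = 474.9375
  white smooth-coated: 2533 × 1/16 = 158.3125
χ² = Σ (O − E)² / E
  black rough-coated: (1416 − 1424.8125)² / 1424.8125 = 0.0545
  black smooth-coated: (474 − 474.9375)² / 474.9375 = 0.0019
  white rough-coated: (490 − 474.9375)² / 474.9375 = 0.4777
  white smooth-coated: (153 − 158.3125)² / 158.3125 = 0.1783
χ² = 0.0545 + 0.0019 + 0.4777 + 0.1783 = 0.7124 ≈ 0.712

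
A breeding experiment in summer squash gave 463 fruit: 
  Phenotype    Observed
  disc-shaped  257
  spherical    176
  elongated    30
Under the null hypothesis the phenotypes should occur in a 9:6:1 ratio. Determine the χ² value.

Expected counts for N = 463 under a 9:6:1 ratio (total parts = 16):
  disc-shaped: 463 × 9/16 = 260.4375
  spherical: 463 × 6/16 = 173.625
  elongated: 463 × 1/16 = 28.9375
χ² = Σ (O − E)² / E
  disc-shaped: (257 − 260.4375)² / 260.4375 = 0.0454
  spherical: (176 − 173.625)² / 173.625 = 0.0325
  elongated: (30 − 28.9375)² / 28.9375 = 0.0390
χ² = 0.0454 + 0.0325 + 0.0390 = 0.1169 ≈ 0.117

0.117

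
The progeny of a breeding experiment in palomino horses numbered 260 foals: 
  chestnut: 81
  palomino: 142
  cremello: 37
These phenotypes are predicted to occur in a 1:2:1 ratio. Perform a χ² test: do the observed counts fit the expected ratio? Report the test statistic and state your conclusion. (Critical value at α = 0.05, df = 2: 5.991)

17.108; not consistent

Expected counts for N = 260 under a 1:2:1 ratio (total parts = 4):
  chestnut: 260 × 1/4 = 65
  palomino: 260 × 2/4 = 130
  cremello: 260 × 1/4 = 65
χ² = Σ (O − E)² / E
  chestnut: (81 − 65)² / 65 = 3.9385
  palomino: (142 − 130)² / 130 = 1.1077
  cremello: (37 − 65)² / 65 = 12.0615
χ² = 3.9385 + 1.1077 + 12.0615 = 17.1077 ≈ 17.108
Degrees of freedom = 3 − 1 = 2; critical value at α = 0.05 is 5.991.
Since 17.108 > 5.991, we reject the null hypothesis — the data do not fit the 1:2:1 ratio.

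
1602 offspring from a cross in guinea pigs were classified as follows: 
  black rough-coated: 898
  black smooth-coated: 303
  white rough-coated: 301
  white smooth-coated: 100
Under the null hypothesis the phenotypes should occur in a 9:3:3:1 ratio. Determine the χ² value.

Expected counts for N = 1602 under a 9:3:3:1 ratio (total parts = 16):
  black rough-coated: 1602 × 9/16 = 901.125
  black smooth-coated: 1602 × 3/16 = 300.375
  white rough-coated: 1602 × 3/16 = 300.375
  white smooth-coated: 1602 × 1/16 = 100.125
χ² = Σ (O − E)² / E
  black rough-coated: (898 − 901.125)² / 901.125 = 0.0108
  black smooth-coated: (303 − 300.375)² / 300.375 = 0.0229
  white rough-coated: (301 − 300.375)² / 300.375 = 0.0013
  white smooth-coated: (100 − 100.125)² / 100.125 = 0.0002
χ² = 0.0108 + 0.0229 + 0.0013 + 0.0002 = 0.0352 ≈ 0.035

0.035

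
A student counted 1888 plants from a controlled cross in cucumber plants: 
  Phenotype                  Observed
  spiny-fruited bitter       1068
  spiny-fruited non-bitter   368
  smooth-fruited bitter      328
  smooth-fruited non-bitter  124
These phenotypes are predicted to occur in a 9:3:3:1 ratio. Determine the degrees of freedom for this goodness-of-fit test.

A goodness-of-fit test with 4 phenotype classes has df = 4 − 1 = 3.

3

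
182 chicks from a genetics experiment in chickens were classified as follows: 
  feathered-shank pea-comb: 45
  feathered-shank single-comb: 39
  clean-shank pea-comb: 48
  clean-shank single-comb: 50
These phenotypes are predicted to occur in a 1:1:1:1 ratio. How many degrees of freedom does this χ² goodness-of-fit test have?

3

A goodness-of-fit test with 4 phenotype classes has df = 4 − 1 = 3.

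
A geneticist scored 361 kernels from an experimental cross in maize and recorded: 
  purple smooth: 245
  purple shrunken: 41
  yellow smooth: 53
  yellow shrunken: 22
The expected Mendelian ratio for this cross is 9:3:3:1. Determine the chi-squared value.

22.384

Expected counts for N = 361 under a 9:3:3:1 ratio (total parts = 16):
  purple smooth: 361 × 9/16 = 203.0625
  purple shrunken: 361 × 3/16 = 67.6875
  yellow smooth: 361 × 3/16 = 67.6875
  yellow shrunken: 361 × 1/16 = 22.5625
χ² = Σ (O − E)² / E
  purple smooth: (245 − 203.0625)² / 203.0625 = 8.6611
  purple shrunken: (41 − 67.6875)² / 67.6875 = 10.5222
  yellow smooth: (53 − 67.6875)² / 67.6875 = 3.1870
  yellow shrunken: (22 − 22.5625)² / 22.5625 = 0.0140
χ² = 8.6611 + 10.5222 + 3.1870 + 0.0140 = 22.3843 ≈ 22.384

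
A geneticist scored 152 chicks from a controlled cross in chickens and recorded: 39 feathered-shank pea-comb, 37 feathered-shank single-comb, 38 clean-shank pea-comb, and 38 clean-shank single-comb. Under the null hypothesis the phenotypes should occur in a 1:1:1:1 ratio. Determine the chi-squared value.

0.053

The 1:1:1:1 ratio has 4 parts, so with N = 152 the expected counts are:
  feathered-shank pea-comb: 152 × 1/4 = 38
  feathered-shank single-comb: 152 × 1/4 = 38
  clean-shank pea-comb: 152 × 1/4 = 38
  clean-shank single-comb: 152 × 1/4 = 38
χ² = Σ (O − E)² / E
  feathered-shank pea-comb: (39 − 38)² / 38 = 0.0263
  feathered-shank single-comb: (37 − 38)² / 38 = 0.0263
  clean-shank pea-comb: (38 − 38)² / 38 = 0.0000
  clean-shank single-comb: (38 − 38)² / 38 = 0.0000
χ² = 0.0263 + 0.0263 + 0.0000 + 0.0000 = 0.0526 ≈ 0.053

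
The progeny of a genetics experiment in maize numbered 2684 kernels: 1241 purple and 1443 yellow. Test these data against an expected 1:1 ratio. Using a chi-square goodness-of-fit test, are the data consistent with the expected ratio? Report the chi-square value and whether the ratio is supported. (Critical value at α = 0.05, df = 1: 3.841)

15.203; not consistent

Under the 1:1 hypothesis (Σ ratio = 2, N = 2684):
  purple: 2684 × 1/2 = 1342
  yellow: 2684 × 1/2 = 1342
χ² = Σ (O − E)² / E
  purple: (1241 − 1342)² / 1342 = 7.6013
  yellow: (1443 − 1342)² / 1342 = 7.6013
χ² = 7.6013 + 7.6013 = 15.2026 ≈ 15.203
Degrees of freedom = 2 − 1 = 1; critical value at α = 0.05 is 3.841.
Since 15.203 > 3.841, we reject the null hypothesis — the data do not fit the 1:1 ratio.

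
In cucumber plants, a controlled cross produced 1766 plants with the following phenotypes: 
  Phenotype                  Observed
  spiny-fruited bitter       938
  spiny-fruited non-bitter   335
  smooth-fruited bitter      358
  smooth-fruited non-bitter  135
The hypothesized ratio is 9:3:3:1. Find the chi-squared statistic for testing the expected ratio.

10.807

The 9:3:3:1 ratio has 16 parts, so with N = 1766 the expected counts are:
  spiny-fruited bitter: 1766 × 9/16 = 993.375
  spiny-fruited non-bitter: 1766 × 3/16 = 331.125
  smooth-fruited bitter: 1766 × 3/16 = 331.125
  smooth-fruited non-bitter: 1766 × 1/16 = 110.375
χ² = Σ (O − E)² / E
  spiny-fruited bitter: (938 − 993.375)² / 993.375 = 3.0868
  spiny-fruited non-bitter: (335 − 331.125)² / 331.125 = 0.0453
  smooth-fruited bitter: (358 − 331.125)² / 331.125 = 2.1812
  smooth-fruited non-bitter: (135 − 110.375)² / 110.375 = 5.4939
χ² = 3.0868 + 0.0453 + 2.1812 + 5.4939 = 10.8072 ≈ 10.807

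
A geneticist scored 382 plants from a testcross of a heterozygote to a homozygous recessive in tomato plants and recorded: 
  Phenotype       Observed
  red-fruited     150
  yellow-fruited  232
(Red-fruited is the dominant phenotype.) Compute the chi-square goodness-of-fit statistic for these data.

17.602

A testcross of a heterozygote (Aa × aa) gives a 1:1 phenotypic ratio.
Total ratio parts = 2. Expected numbers out of 382:
  red-fruited: 382 × 1/2 = 191
  yellow-fruited: 382 × 1/2 = 191
χ² = Σ (O − E)² / E
  red-fruited: (150 − 191)² / 191 = 8.8010
  yellow-fruited: (232 − 191)² / 191 = 8.8010
χ² = 8.8010 + 8.8010 = 17.602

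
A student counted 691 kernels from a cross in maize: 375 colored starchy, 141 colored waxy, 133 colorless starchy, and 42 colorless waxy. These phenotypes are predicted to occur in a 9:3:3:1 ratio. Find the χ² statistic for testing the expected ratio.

1.616

Total ratio parts = 16. Expected numbers out of 691:
  colored starchy: 691 × 9/16 = 388.6875
  colored waxy: 691 × 3/16 = 129.5625
  colorless starchy: 691 × 3/16 = 129.5625
  colorless waxy: 691 × 1/16 = 43.1875
χ² = Σ (O − E)² / E
  colored starchy: (375 − 388.6875)² / 388.6875 = 0.4820
  colored waxy: (141 − 129.5625)² / 129.5625 = 1.0097
  colorless starchy: (133 − 129.5625)² / 129.5625 = 0.0912
  colorless waxy: (42 − 43.1875)² / 43.1875 = 0.0327
χ² = 0.4820 + 1.0097 + 0.0912 + 0.0327 = 1.6156 ≈ 1.616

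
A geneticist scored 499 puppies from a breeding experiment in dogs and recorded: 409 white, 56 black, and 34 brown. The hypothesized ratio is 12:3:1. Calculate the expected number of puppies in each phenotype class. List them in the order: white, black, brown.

The 12:3:1 ratio has 16 parts, so with N = 499 the expected counts are:
  white: 499 × 12/16 = 374.25
  black: 499 × 3/16 = 93.5625
  brown: 499 × 1/16 = 31.1875

374.25, 93.5625, 31.1875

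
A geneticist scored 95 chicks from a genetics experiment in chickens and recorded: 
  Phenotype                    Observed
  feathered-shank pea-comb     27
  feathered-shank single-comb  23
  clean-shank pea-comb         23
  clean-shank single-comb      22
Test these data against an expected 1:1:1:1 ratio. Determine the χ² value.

0.621

Under the 1:1:1:1 hypothesis (Σ ratio = 4, N = 95):
  feathered-shank pea-comb: 95 × 1/4 = 23.75
  feathered-shank single-comb: 95 × 1/4 = 23.75
  clean-shank pea-comb: 95 × 1/4 = 23.75
  clean-shank single-comb: 95 × 1/4 = 23.75
χ² = Σ (O − E)² / E
  feathered-shank pea-comb: (27 − 23.75)² / 23.75 = 0.4447
  feathered-shank single-comb: (23 − 23.75)² / 23.75 = 0.0237
  clean-shank pea-comb: (23 − 23.75)² / 23.75 = 0.0237
  clean-shank single-comb: (22 − 23.75)² / 23.75 = 0.1289
χ² = 0.4447 + 0.0237 + 0.0237 + 0.1289 = 0.621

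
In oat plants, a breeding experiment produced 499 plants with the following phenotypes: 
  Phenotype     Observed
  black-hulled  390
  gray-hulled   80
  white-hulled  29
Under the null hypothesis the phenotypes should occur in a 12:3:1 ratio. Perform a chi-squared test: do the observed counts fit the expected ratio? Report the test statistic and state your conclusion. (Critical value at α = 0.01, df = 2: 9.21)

Expected counts for N = 499 under a 12:3:1 ratio (total parts = 16):
  black-hulled: 499 × 12/16 = 374.25
  gray-hulled: 499 × 3/16 = 93.5625
  white-hulled: 499 × 1/16 = 31.1875
χ² = Σ (O − E)² / E
  black-hulled: (390 − 374.25)² / 374.25 = 0.6628
  gray-hulled: (80 − 93.5625)² / 93.5625 = 1.9660
  white-hulled: (29 − 31.1875)² / 31.1875 = 0.1534
χ² = 0.6628 + 1.9660 + 0.1534 = 2.7822 ≈ 2.782
Degrees of freedom = 3 − 1 = 2; critical value at α = 0.01 is 9.21.
Since 2.782 < 9.21, we fail to reject the null hypothesis — the data are consistent with the 12:3:1 ratio.

2.782; consistent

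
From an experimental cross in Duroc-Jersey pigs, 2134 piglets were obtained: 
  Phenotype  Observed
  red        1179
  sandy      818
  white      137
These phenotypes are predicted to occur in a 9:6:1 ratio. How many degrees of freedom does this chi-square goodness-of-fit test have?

A goodness-of-fit test with 3 phenotype classes has df = 3 − 1 = 2.

2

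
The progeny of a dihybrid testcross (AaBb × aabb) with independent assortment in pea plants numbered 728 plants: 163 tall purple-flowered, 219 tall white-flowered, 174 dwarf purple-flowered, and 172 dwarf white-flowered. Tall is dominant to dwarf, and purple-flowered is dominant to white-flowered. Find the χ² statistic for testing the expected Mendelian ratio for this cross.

10.407

A dihybrid testcross with independent assortment gives a 1:1:1:1 ratio.
Under the 1:1:1:1 hypothesis (Σ ratio = 4, N = 728):
  tall purple-flowered: 728 × 1/4 = 182
  tall white-flowered: 728 × 1/4 = 182
  dwarf purple-flowered: 728 × 1/4 = 182
  dwarf white-flowered: 728 × 1/4 = 182
χ² = Σ (O − E)² / E
  tall purple-flowered: (163 − 182)² / 182 = 1.9835
  tall white-flowered: (219 − 182)² / 182 = 7.5220
  dwarf purple-flowered: (174 − 182)² / 182 = 0.3516
  dwarf white-flowered: (172 − 182)² / 182 = 0.5495
χ² = 1.9835 + 7.5220 + 0.3516 + 0.5495 = 10.4066 ≈ 10.407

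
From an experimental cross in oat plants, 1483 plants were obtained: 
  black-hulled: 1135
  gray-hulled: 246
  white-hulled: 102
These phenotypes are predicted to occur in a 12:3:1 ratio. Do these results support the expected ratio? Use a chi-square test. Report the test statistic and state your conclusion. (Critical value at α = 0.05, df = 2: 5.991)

Total ratio parts = 16. Expected numbers out of 1483:
  black-hulled: 1483 × 12/16 = 1112.25
  gray-hulled: 1483 × 3/16 = 278.0625
  white-hulled: 1483 × 1/16 = 92.6875
χ² = Σ (O − E)² / E
  black-hulled: (1135 − 1112.25)² / 1112.25 = 0.4653
  gray-hulled: (246 − 278.0625)² / 278.0625 = 3.6970
  white-hulled: (102 − 92.6875)² / 92.6875 = 0.9356
χ² = 0.4653 + 3.6970 + 0.9356 = 5.0979 ≈ 5.098
Degrees of freedom = 3 − 1 = 2; critical value at α = 0.05 is 5.991.
Since 5.098 < 5.991, we fail to reject the null hypothesis — the data are consistent with the 12:3:1 ratio.

5.098; consistent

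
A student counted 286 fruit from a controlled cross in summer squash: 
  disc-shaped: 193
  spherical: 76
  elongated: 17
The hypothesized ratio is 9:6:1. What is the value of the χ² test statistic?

15.563

Expected counts for N = 286 under a 9:6:1 ratio (total parts = 16):
  disc-shaped: 286 × 9/16 = 160.875
  spherical: 286 × 6/16 = 107.25
  elongated: 286 × 1/16 = 17.875
χ² = Σ (O − E)² / E
  disc-shaped: (193 − 160.875)² / 160.875 = 6.4150
  spherical: (76 − 107.25)² / 107.25 = 9.1055
  elongated: (17 − 17.875)² / 17.875 = 0.0428
χ² = 6.4150 + 9.1055 + 0.0428 = 15.5633 ≈ 15.563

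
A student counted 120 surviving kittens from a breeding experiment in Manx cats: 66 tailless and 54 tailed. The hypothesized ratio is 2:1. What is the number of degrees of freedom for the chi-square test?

1

A goodness-of-fit test with 2 phenotype classes has df = 2 − 1 = 1.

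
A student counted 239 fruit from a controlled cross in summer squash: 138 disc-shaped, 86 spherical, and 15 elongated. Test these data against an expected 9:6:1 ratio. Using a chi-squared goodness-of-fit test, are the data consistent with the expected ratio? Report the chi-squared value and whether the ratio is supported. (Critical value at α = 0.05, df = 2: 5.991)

Expected counts for N = 239 under a 9:6:1 ratio (total parts = 16):
  disc-shaped: 239 × 9/16 = 134.4375
  spherical: 239 × 6/16 = 89.625
  elongated: 239 × 1/16 = 14.9375
χ² = Σ (O − E)² / E
  disc-shaped: (138 − 134.4375)² / 134.4375 = 0.0944
  spherical: (86 − 89.625)² / 89.625 = 0.1466
  elongated: (15 − 14.9375)² / 14.9375 = 0.0003
χ² = 0.0944 + 0.1466 + 0.0003 = 0.2413 ≈ 0.241
Degrees of freedom = 3 − 1 = 2; critical value at α = 0.05 is 5.991.
Since 0.241 < 5.991, we fail to reject the null hypothesis — the data are consistent with the 9:6:1 ratio.

0.241; consistent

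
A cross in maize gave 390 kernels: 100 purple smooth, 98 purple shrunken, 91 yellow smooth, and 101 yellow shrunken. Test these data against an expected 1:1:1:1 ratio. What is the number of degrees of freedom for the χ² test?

A goodness-of-fit test with 4 phenotype classes has df = 4 − 1 = 3.

3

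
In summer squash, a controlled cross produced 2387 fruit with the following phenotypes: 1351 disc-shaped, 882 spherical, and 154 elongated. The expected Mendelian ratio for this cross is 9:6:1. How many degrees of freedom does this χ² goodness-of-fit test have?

2

A goodness-of-fit test with 3 phenotype classes has df = 3 − 1 = 2.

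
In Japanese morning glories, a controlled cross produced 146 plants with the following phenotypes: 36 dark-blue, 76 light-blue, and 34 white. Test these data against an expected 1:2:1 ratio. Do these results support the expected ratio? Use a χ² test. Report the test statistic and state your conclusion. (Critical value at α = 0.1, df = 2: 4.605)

0.301; consistent

Total ratio parts = 4. Expected numbers out of 146:
  dark-blue: 146 × 1/4 = 36.5
  light-blue: 146 × 2/4 = 73
  white: 146 × 1/4 = 36.5
χ² = Σ (O − E)² / E
  dark-blue: (36 − 36.5)² / 36.5 = 0.0068
  light-blue: (76 − 73)² / 73 = 0.1233
  white: (34 − 36.5)² / 36.5 = 0.1712
χ² = 0.0068 + 0.1233 + 0.1712 = 0.3013 ≈ 0.301
Degrees of freedom = 3 − 1 = 2; critical value at α = 0.1 is 4.605.
Since 0.301 < 4.605, we fail to reject the null hypothesis — the data are consistent with the 1:2:1 ratio.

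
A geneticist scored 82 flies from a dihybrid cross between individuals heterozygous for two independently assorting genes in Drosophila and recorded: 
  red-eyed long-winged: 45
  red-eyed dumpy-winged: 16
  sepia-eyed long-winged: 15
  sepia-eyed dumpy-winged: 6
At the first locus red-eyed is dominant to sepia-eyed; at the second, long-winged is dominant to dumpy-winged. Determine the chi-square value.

0.211

A dihybrid F₂ with independent assortment and complete dominance at both loci gives a 9:3:3:1 phenotypic ratio.
Expected counts for N = 82 under a 9:3:3:1 ratio (total parts = 16):
  red-eyed long-winged: 82 × 9/16 = 46.125
  red-eyed dumpy-winged: 82 × 3/16 = 15.375
  sepia-eyed long-winged: 82 × 3/16 = 15.375
  sepia-eyed dumpy-winged: 82 × 1/16 = 5.125
χ² = Σ (O − E)² / E
  red-eyed long-winged: (45 − 46.125)² / 46.125 = 0.0274
  red-eyed dumpy-winged: (16 − 15.375)² / 15.375 = 0.0254
  sepia-eyed long-winged: (15 − 15.375)² / 15.375 = 0.0091
  sepia-eyed dumpy-winged: (6 − 5.125)² / 5.125 = 0.1494
χ² = 0.0274 + 0.0254 + 0.0091 + 0.1494 = 0.2113 ≈ 0.211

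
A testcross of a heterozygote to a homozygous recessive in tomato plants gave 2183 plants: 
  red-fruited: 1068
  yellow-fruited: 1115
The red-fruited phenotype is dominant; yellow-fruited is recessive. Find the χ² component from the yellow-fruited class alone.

0.506

A testcross of a heterozygote (Aa × aa) gives a 1:1 phenotypic ratio.
Expected counts for N = 2183 under a 1:1 ratio (total parts = 2):
  red-fruited: 2183 × 1/2 = 1091.5
  yellow-fruited: 2183 × 1/2 = 1091.5
Contribution of yellow-fruited: (1115 − 1091.5)² / 1091.5 = 0.5060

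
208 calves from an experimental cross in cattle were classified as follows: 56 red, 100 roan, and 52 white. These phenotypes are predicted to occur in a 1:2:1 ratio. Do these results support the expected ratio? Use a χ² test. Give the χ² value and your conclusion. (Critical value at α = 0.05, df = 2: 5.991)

The 1:2:1 ratio has 4 parts, so with N = 208 the expected counts are:
  red: 208 × 1/4 = 52
  roan: 208 × 2/4 = 104
  white: 208 × 1/4 = 52
χ² = Σ (O − E)² / E
  red: (56 − 52)² / 52 = 0.3077
  roan: (100 − 104)² / 104 = 0.1538
  white: (52 − 52)² / 52 = 0.0000
χ² = 0.3077 + 0.1538 + 0.0000 = 0.4615 ≈ 0.462
Degrees of freedom = 3 − 1 = 2; critical value at α = 0.05 is 5.991.
Since 0.462 < 5.991, we fail to reject the null hypothesis — the data are consistent with the 1:2:1 ratio.

0.462; consistent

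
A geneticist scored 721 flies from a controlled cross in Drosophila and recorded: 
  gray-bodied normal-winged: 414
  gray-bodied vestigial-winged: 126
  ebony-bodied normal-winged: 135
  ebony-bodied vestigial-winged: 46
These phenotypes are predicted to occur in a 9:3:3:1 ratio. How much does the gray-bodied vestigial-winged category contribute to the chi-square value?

0.624

Under the 9:3:3:1 hypothesis (Σ ratio = 16, N = 721):
  gray-bodied normal-winged: 721 × 9/16 = 405.5625
  gray-bodied vestigial-winged: 721 × 3/16 = 135.1875
  ebony-bodied normal-winged: 721 × 3/16 = 135.1875
  ebony-bodied vestigial-winged: 721 × 1/16 = 45.0625
Contribution of gray-bodied vestigial-winged: (126 − 135.1875)² / 135.1875 = 0.6244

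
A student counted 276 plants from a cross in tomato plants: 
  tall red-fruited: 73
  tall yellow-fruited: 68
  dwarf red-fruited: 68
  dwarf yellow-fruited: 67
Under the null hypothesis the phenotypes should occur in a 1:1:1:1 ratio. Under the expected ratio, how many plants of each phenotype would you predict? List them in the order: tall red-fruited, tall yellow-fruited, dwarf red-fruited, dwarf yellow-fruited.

69, 69, 69, 69

Expected counts for N = 276 under a 1:1:1:1 ratio (total parts = 4):
  tall red-fruited: 276 × 1/4 = 69
  tall yellow-fruited: 276 × 1/4 = 69
  dwarf red-fruited: 276 × 1/4 = 69
  dwarf yellow-fruited: 276 × 1/4 = 69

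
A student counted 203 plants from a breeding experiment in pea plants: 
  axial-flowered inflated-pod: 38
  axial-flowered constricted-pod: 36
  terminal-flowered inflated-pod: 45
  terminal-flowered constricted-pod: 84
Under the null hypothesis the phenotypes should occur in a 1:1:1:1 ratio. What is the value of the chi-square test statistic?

Total ratio parts = 4. Expected numbers out of 203:
  axial-flowered inflated-pod: 203 × 1/4 = 50.75
  axial-flowered constricted-pod: 203 × 1/4 = 50.75
  terminal-flowered inflated-pod: 203 × 1/4 = 50.75
  terminal-flowered constricted-pod: 203 × 1/4 = 50.75
χ² = Σ (O − E)² / E
  axial-flowered inflated-pod: (38 − 50.75)² / 50.75 = 3.2032
  axial-flowered constricted-pod: (36 − 50.75)² / 50.75 = 4.2869
  terminal-flowered inflated-pod: (45 − 50.75)² / 50.75 = 0.6515
  terminal-flowered constricted-pod: (84 − 50.75)² / 50.75 = 21.7845
χ² = 3.2032 + 4.2869 + 0.6515 + 21.7845 = 29.9261 ≈ 29.926

29.926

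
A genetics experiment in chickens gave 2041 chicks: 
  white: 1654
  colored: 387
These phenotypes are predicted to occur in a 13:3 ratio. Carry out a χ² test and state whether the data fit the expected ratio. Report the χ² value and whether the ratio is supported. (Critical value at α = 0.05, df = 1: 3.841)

0.060; consistent

Total ratio parts = 16. Expected numbers out of 2041:
  white: 2041 × 13/16 = 1658.3125
  colored: 2041 × 3/16 = 382.6875
χ² = Σ (O − E)² / E
  white: (1654 − 1658.3125)² / 1658.3125 = 0.0112
  colored: (387 − 382.6875)² / 382.6875 = 0.0486
χ² = 0.0112 + 0.0486 = 0.0598 ≈ 0.060
Degrees of freedom = 2 − 1 = 1; critical value at α = 0.05 is 3.841.
Since 0.060 < 3.841, we fail to reject the null hypothesis — the data are consistent with the 13:3 ratio.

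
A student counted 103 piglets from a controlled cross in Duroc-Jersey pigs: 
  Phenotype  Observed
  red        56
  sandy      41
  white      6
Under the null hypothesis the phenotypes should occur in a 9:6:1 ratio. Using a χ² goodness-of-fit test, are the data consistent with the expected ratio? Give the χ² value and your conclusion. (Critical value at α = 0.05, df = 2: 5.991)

0.241; consistent

Total ratio parts = 16. Expected numbers out of 103:
  red: 103 × 9/16 = 57.9375
  sandy: 103 × 6/16 = 38.625
  white: 103 × 1/16 = 6.4375
χ² = Σ (O − E)² / E
  red: (56 − 57.9375)² / 57.9375 = 0.0648
  sandy: (41 − 38.625)² / 38.625 = 0.1460
  white: (6 − 6.4375)² / 6.4375 = 0.0297
χ² = 0.0648 + 0.1460 + 0.0297 = 0.2405 ≈ 0.241
Degrees of freedom = 3 − 1 = 2; critical value at α = 0.05 is 5.991.
Since 0.241 < 5.991, we fail to reject the null hypothesis — the data are consistent with the 9:6:1 ratio.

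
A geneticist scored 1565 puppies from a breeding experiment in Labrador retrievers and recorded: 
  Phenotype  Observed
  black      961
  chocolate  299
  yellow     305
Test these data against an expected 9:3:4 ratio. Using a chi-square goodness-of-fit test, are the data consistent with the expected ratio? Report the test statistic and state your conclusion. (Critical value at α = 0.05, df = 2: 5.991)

26.515; not consistent

Total ratio parts = 16. Expected numbers out of 1565:
  black: 1565 × 9/16 = 880.3125
  chocolate: 1565 × 3/16 = 293.4375
  yellow: 1565 × 4/16 = 391.25
χ² = Σ (O − E)² / E
  black: (961 − 880.3125)² / 880.3125 = 7.3956
  chocolate: (299 − 293.4375)² / 293.4375 = 0.1054
  yellow: (305 − 391.25)² / 391.25 = 19.0136
χ² = 7.3956 + 0.1054 + 19.0136 = 26.5146 ≈ 26.515
Degrees of freedom = 3 − 1 = 2; critical value at α = 0.05 is 5.991.
Since 26.515 > 5.991, we reject the null hypothesis — the data do not fit the 9:3:4 ratio.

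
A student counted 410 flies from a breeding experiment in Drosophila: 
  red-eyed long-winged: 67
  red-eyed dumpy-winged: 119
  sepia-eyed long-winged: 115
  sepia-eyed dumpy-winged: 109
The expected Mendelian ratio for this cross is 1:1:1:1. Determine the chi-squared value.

Under the 1:1:1:1 hypothesis (Σ ratio = 4, N = 410):
  red-eyed long-winged: 410 × 1/4 = 102.5
  red-eyed dumpy-winged: 410 × 1/4 = 102.5
  sepia-eyed long-winged: 410 × 1/4 = 102.5
  sepia-eyed dumpy-winged: 410 × 1/4 = 102.5
χ² = Σ (O − E)² / E
  red-eyed long-winged: (67 − 102.5)² / 102.5 = 12.2951
  red-eyed dumpy-winged: (119 − 102.5)² / 102.5 = 2.6561
  sepia-eyed long-winged: (115 − 102.5)² / 102.5 = 1.5244
  sepia-eyed dumpy-winged: (109 − 102.5)² / 102.5 = 0.4122
χ² = 12.2951 + 2.6561 + 1.5244 + 0.4122 = 16.8878 ≈ 16.888

16.888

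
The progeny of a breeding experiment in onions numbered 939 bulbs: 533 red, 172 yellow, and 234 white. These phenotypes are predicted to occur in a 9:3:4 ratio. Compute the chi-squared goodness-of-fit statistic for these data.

0.140

The 9:3:4 ratio has 16 parts, so with N = 939 the expected counts are:
  red: 939 × 9/16 = 528.1875
  yellow: 939 × 3/16 = 176.0625
  white: 939 × 4/16 = 234.75
χ² = Σ (O − E)² / E
  red: (533 − 528.1875)² / 528.1875 = 0.0438
  yellow: (172 − 176.0625)² / 176.0625 = 0.0937
  white: (234 − 234.75)² / 234.75 = 0.0024
χ² = 0.0438 + 0.0937 + 0.0024 = 0.1399 ≈ 0.140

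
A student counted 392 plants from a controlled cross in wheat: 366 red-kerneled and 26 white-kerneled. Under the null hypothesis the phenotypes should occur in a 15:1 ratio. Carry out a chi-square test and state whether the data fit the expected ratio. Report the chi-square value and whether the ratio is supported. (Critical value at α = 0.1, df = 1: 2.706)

The 15:1 ratio has 16 parts, so with N = 392 the expected counts are:
  red-kerneled: 392 × 15/16 = 367.5
  white-kerneled: 392 × 1/16 = 24.5
χ² = Σ (O − E)² / E
  red-kerneled: (366 − 367.5)² / 367.5 = 0.0061
  white-kerneled: (26 − 24.5)² / 24.5 = 0.0918
χ² = 0.0061 + 0.0918 = 0.0979 ≈ 0.098
Degrees of freedom = 2 − 1 = 1; critical value at α = 0.1 is 2.706.
Since 0.098 < 2.706, we fail to reject the null hypothesis — the data are consistent with the 15:1 ratio.

0.098; consistent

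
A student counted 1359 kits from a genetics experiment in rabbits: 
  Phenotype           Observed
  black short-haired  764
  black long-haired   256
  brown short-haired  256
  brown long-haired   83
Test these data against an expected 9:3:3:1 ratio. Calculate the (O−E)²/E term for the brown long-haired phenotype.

0.044

Expected counts for N = 1359 under a 9:3:3:1 ratio (total parts = 16):
  black short-haired: 1359 × 9/16 = 764.4375
  black long-haired: 1359 × 3/16 = 254.8125
  brown short-haired: 1359 × 3/16 = 254.8125
  brown long-haired: 1359 × 1/16 = 84.9375
Contribution of brown long-haired: (83 − 84.9375)² / 84.9375 = 0.0442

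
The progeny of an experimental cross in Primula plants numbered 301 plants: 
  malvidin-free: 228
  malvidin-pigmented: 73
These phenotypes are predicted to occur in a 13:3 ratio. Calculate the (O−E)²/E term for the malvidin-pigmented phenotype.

4.861

Total ratio parts = 16. Expected numbers out of 301:
  malvidin-free: 301 × 13/16 = 244.5625
  malvidin-pigmented: 301 × 3/16 = 56.4375
Contribution of malvidin-pigmented: (73 − 56.4375)² / 56.4375 = 4.8605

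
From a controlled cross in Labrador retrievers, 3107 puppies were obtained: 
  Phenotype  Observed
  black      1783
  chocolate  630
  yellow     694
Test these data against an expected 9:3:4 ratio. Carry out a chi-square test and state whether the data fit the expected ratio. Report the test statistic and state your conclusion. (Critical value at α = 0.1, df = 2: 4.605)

13.392; not consistent

Under the 9:3:4 hypothesis (Σ ratio = 16, N = 3107):
  black: 3107 × 9/16 = 1747.6875
  chocolate: 3107 × 3/16 = 582.5625
  yellow: 3107 × 4/16 = 776.75
χ² = Σ (O − E)² / E
  black: (1783 − 1747.6875)² / 1747.6875 = 0.7135
  chocolate: (630 − 582.5625)² / 582.5625 = 3.8628
  yellow: (694 − 776.75)² / 776.75 = 8.8157
χ² = 0.7135 + 3.8628 + 8.8157 = 13.392
Degrees of freedom = 3 − 1 = 2; critical value at α = 0.1 is 4.605.
Since 13.392 > 4.605, we reject the null hypothesis — the data do not fit the 9:3:4 ratio.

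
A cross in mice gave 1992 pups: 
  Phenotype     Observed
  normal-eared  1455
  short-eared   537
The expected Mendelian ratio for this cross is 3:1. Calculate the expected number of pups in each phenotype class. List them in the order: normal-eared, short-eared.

1494, 498

Expected counts for N = 1992 under a 3:1 ratio (total parts = 4):
  normal-eared: 1992 × 3/4 = 1494
  short-eared: 1992 × 1/4 = 498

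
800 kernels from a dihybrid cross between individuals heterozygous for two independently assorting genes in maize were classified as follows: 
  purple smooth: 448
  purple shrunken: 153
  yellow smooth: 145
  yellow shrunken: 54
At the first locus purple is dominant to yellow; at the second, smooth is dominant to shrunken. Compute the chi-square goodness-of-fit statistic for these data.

A dihybrid F₂ with independent assortment and complete dominance at both loci gives a 9:3:3:1 phenotypic ratio.
Total ratio parts = 16. Expected numbers out of 800:
  purple smooth: 800 × 9/16 = 450
  purple shrunken: 800 × 3/16 = 150
  yellow smooth: 800 × 3/16 = 150
  yellow shrunken: 800 × 1/16 = 50
χ² = Σ (O − E)² / E
  purple smooth: (448 − 450)² / 450 = 0.0089
  purple shrunken: (153 − 150)² / 150 = 0.0600
  yellow smooth: (145 − 150)² / 150 = 0.1667
  yellow shrunken: (54 − 50)² / 50 = 0.3200
χ² = 0.0089 + 0.0600 + 0.1667 + 0.3200 = 0.5556 ≈ 0.556

0.556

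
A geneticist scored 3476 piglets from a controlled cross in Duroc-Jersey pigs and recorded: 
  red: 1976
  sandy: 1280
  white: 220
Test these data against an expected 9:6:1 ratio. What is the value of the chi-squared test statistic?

Total ratio parts = 16. Expected numbers out of 3476:
  red: 3476 × 9/16 = 1955.25
  sandy: 3476 × 6/16 = 1303.5
  white: 3476 × 1/16 = 217.25
χ² = Σ (O − E)² / E
  red: (1976 − 1955.25)² / 1955.25 = 0.2202
  sandy: (1280 − 1303.5)² / 1303.5 = 0.4237
  white: (220 − 217.25)² / 217.25 = 0.0348
χ² = 0.2202 + 0.4237 + 0.0348 = 0.6787 ≈ 0.679

0.679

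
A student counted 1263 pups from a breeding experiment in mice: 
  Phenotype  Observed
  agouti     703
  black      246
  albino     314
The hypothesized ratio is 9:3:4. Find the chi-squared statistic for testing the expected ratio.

0.444

The 9:3:4 ratio has 16 parts, so with N = 1263 the expected counts are:
  agouti: 1263 × 9/16 = 710.4375
  black: 1263 × 3/16 = 236.8125
  albino: 1263 × 4/16 = 315.75
χ² = Σ (O − E)² / E
  agouti: (703 − 710.4375)² / 710.4375 = 0.0779
  black: (246 − 236.8125)² / 236.8125 = 0.3564
  albino: (314 − 315.75)² / 315.75 = 0.0097
χ² = 0.0779 + 0.3564 + 0.0097 = 0.444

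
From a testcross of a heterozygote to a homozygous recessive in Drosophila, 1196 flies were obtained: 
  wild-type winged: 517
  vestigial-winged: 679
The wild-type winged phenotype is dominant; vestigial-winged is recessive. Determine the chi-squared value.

A testcross of a heterozygote (Aa × aa) gives a 1:1 phenotypic ratio.
Expected counts for N = 1196 under a 1:1 ratio (total parts = 2):
  wild-type winged: 1196 × 1/2 = 598
  vestigial-winged: 1196 × 1/2 = 598
χ² = Σ (O − E)² / E
  wild-type winged: (517 − 598)² / 598 = 10.9716
  vestigial-winged: (679 − 598)² / 598 = 10.9716
χ² = 10.9716 + 10.9716 = 21.9432 ≈ 21.943

21.943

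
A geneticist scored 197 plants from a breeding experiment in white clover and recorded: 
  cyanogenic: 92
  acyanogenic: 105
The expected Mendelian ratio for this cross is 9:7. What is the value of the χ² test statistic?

7.300

The 9:7 ratio has 16 parts, so with N = 197 the expected counts are:
  cyanogenic: 197 × 9/16 = 110.8125
  acyanogenic: 197 × 7/16 = 86.1875
χ² = Σ (O − E)² / E
  cyanogenic: (92 − 110.8125)² / 110.8125 = 3.1938
  acyanogenic: (105 − 86.1875)² / 86.1875 = 4.1063
χ² = 3.1938 + 4.1063 = 7.3001 ≈ 7.300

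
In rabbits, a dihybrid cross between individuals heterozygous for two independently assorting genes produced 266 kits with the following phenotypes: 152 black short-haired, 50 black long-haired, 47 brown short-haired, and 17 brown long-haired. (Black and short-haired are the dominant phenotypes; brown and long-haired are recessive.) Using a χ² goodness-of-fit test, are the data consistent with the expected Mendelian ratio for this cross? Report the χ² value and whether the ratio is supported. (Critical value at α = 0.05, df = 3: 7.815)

0.212; consistent

A dihybrid F₂ with independent assortment and complete dominance at both loci gives a 9:3:3:1 phenotypic ratio.
Under the 9:3:3:1 hypothesis (Σ ratio = 16, N = 266):
  black short-haired: 266 × 9/16 = 149.625
  black long-haired: 266 × 3/16 = 49.875
  brown short-haired: 266 × 3/16 = 49.875
  brown long-haired: 266 × 1/16 = 16.625
χ² = Σ (O − E)² / E
  black short-haired: (152 − 149.625)² / 149.625 = 0.0377
  black long-haired: (50 − 49.875)² / 49.875 = 0.0003
  brown short-haired: (47 − 49.875)² / 49.875 = 0.1657
  brown long-haired: (17 − 16.625)² / 16.625 = 0.0085
χ² = 0.0377 + 0.0003 + 0.1657 + 0.0085 = 0.2122 ≈ 0.212
Degrees of freedom = 4 − 1 = 3; critical value at α = 0.05 is 7.815.
Since 0.212 < 7.815, we fail to reject the null hypothesis — the data are consistent with the 9:3:3:1 ratio.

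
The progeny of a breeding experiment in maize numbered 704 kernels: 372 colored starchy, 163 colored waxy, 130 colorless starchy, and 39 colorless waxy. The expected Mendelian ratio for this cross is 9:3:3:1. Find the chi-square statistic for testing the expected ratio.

9.333

Under the 9:3:3:1 hypothesis (Σ ratio = 16, N = 704):
  colored starchy: 704 × 9/16 = 396
  colored waxy: 704 × 3/16 = 132
  colorless starchy: 704 × 3/16 = 132
  colorless waxy: 704 × 1/16 = 44
χ² = Σ (O − E)² / E
  colored starchy: (372 − 396)² / 396 = 1.4545
  colored waxy: (163 − 132)² / 132 = 7.2803
  colorless starchy: (130 − 132)² / 132 = 0.0303
  colorless waxy: (39 − 44)² / 44 = 0.5682
χ² = 1.4545 + 7.2803 + 0.0303 + 0.5682 = 9.3333 ≈ 9.333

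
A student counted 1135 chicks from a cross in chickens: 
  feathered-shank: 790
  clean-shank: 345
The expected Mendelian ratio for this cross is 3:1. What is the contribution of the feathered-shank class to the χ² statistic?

4.407

Under the 3:1 hypothesis (Σ ratio = 4, N = 1135):
  feathered-shank: 1135 × 3/4 = 851.25
  clean-shank: 1135 × 1/4 = 283.75
Contribution of feathered-shank: (790 − 851.25)² / 851.25 = 4.4071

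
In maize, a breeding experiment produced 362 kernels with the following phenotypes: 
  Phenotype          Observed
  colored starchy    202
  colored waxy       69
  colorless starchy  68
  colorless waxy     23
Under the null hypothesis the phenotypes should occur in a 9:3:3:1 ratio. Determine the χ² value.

The 9:3:3:1 ratio has 16 parts, so with N = 362 the expected counts are:
  colored starchy: 362 × 9/16 = 203.625
  colored waxy: 362 × 3/16 = 67.875
  colorless starchy: 362 × 3/16 = 67.875
  colorless waxy: 362 × 1/16 = 22.625
χ² = Σ (O − E)² / E
  colored starchy: (202 − 203.625)² / 203.625 = 0.0130
  colored waxy: (69 − 67.875)² / 67.875 = 0.0186
  colorless starchy: (68 − 67.875)² / 67.875 = 0.0002
  colorless waxy: (23 − 22.625)² / 22.625 = 0.0062
χ² = 0.0130 + 0.0186 + 0.0002 + 0.0062 = 0.038

0.038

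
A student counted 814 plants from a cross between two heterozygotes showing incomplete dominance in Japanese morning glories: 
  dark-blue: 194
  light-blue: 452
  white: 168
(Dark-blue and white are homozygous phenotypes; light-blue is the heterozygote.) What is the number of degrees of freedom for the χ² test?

With incomplete dominance, a heterozygote × heterozygote cross gives a 1:2:1 phenotypic ratio.
A goodness-of-fit test with 3 phenotype classes has df = 3 − 1 = 2.

2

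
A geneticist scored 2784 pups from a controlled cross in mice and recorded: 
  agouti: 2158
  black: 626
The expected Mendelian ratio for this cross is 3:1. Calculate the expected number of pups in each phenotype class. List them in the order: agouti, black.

2088, 696

The 3:1 ratio has 4 parts, so with N = 2784 the expected counts are:
  agouti: 2784 × 3/4 = 2088
  black: 2784 × 1/4 = 696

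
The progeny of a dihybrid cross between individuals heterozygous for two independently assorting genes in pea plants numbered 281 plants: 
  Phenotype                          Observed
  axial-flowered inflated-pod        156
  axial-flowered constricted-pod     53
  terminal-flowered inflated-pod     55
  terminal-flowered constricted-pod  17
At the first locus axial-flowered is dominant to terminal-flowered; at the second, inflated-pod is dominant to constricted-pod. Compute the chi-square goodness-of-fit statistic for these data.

0.148

A dihybrid F₂ with independent assortment and complete dominance at both loci gives a 9:3:3:1 phenotypic ratio.
Expected counts for N = 281 under a 9:3:3:1 ratio (total parts = 16):
  axial-flowered inflated-pod: 281 × 9/16 = 158.0625
  axial-flowered constricted-pod: 281 × 3/16 = 52.6875
  terminal-flowered inflated-pod: 281 × 3/16 = 52.6875
  terminal-flowered constricted-pod: 281 × 1/16 = 17.5625
χ² = Σ (O − E)² / E
  axial-flowered inflated-pod: (156 − 158.0625)² / 158.0625 = 0.0269
  axial-flowered constricted-pod: (53 − 52.6875)² / 52.6875 = 0.0019
  terminal-flowered inflated-pod: (55 − 52.6875)² / 52.6875 = 0.1015
  terminal-flowered constricted-pod: (17 − 17.5625)² / 17.5625 = 0.0180
χ² = 0.0269 + 0.0019 + 0.1015 + 0.0180 = 0.1483 ≈ 0.148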